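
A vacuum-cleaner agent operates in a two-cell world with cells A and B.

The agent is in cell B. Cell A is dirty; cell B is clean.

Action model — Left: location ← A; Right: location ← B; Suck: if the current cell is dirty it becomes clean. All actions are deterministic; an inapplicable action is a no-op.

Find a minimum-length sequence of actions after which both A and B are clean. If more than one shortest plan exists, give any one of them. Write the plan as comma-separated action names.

Left, Suck

step 1/2 (Left): <A|dirty|clean>
step 2/2 (Suck): <A|clean|clean>
min 2: go A then Suck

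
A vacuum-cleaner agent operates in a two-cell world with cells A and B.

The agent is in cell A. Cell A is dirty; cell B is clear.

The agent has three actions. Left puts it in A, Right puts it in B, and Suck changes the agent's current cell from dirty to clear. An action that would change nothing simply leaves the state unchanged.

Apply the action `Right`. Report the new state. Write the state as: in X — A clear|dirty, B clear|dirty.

in B — A dirty, B clear

start: in A — A dirty, B clear
t=1 Right ⇒ in B — A dirty, B clear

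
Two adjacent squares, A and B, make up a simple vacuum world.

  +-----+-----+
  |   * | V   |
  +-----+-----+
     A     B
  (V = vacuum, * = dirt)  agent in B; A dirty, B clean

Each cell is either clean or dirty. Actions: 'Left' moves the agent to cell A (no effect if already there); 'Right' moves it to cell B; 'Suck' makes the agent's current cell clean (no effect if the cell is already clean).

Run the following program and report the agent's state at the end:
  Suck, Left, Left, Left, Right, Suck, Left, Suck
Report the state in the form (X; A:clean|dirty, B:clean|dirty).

1. Suck → (B; A:dirty, B:clean)
2. Left → (A; A:dirty, B:clean)
3. Left → (A; A:dirty, B:clean)
4. Left → (A; A:dirty, B:clean)
5. Right → (B; A:dirty, B:clean)
6. Suck → (B; A:dirty, B:clean)
7. Left → (A; A:dirty, B:clean)
8. Suck → (A; A:clean, B:clean)

(A; A:clean, B:clean)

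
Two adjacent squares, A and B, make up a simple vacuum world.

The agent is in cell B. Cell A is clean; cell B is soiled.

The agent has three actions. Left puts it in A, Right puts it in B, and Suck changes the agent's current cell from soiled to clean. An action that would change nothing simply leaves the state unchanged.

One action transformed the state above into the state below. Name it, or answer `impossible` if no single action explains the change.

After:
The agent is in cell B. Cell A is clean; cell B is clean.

try  Left: <A|clean|soiled>
try Right: <B|clean|soiled>
try  Suck: <B|clean|clean>  ← match

Suck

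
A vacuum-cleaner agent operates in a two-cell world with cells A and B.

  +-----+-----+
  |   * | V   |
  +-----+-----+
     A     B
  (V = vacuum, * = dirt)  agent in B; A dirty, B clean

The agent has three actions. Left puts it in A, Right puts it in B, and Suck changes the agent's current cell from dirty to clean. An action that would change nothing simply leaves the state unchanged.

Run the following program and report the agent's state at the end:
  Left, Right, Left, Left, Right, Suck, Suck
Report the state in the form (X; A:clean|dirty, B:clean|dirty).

(B; A:dirty, B:clean)

[1] after Left: (A; A:dirty, B:clean)
[2] after Right: (B; A:dirty, B:clean)
[3] after Left: (A; A:dirty, B:clean)
[4] after Left: (A; A:dirty, B:clean)
[5] after Right: (B; A:dirty, B:clean)
[6] after Suck: (B; A:dirty, B:clean)
[7] after Suck: (B; A:dirty, B:clean)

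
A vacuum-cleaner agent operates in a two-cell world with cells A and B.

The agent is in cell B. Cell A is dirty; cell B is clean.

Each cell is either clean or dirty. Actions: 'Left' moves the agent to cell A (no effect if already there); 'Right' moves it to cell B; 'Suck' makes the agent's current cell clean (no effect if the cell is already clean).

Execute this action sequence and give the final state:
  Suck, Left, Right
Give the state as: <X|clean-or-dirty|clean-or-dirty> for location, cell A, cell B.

[1] after Suck: <B|dirty|clean>
[2] after Left: <A|dirty|clean>
[3] after Right: <B|dirty|clean>

<B|dirty|clean>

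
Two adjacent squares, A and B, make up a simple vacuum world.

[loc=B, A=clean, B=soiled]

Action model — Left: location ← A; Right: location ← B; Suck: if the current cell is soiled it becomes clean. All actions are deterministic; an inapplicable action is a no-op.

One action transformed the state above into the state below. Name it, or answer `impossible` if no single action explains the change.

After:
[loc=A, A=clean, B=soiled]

try  Left: (A; A:clean, B:soiled)  ← match
try Right: (B; A:clean, B:soiled)
try  Suck: (B; A:clean, B:clean)

Left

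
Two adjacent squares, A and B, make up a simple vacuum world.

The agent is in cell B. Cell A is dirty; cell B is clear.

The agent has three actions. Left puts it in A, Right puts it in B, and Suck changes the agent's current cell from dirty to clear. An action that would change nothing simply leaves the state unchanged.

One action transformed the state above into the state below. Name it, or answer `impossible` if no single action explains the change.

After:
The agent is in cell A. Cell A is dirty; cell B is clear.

try  Left: loc=A A=dirty B=clear  ← match
try Right: loc=B A=dirty B=clear
try  Suck: loc=B A=dirty B=clear

Left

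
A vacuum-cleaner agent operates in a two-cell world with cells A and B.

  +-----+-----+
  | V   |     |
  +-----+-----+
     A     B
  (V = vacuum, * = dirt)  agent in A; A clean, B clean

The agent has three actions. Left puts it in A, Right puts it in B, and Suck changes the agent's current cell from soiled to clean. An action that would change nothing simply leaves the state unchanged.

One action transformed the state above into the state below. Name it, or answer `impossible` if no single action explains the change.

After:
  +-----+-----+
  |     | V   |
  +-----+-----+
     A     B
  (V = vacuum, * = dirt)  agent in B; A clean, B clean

try  Left: (A; A:clean, B:clean)
try Right: (B; A:clean, B:clean)  ← match
try  Suck: (A; A:clean, B:clean)

Right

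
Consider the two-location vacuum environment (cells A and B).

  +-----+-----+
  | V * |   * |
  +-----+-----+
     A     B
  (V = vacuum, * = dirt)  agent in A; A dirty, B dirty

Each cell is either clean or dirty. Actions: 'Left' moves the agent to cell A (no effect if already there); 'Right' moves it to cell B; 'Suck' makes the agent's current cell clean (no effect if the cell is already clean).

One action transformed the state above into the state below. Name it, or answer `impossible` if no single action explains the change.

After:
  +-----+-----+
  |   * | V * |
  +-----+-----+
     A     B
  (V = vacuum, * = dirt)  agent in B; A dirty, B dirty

try  Left: (A; A:dirty, B:dirty)
try Right: (B; A:dirty, B:dirty)  ← match
try  Suck: (A; A:clean, B:dirty)

Right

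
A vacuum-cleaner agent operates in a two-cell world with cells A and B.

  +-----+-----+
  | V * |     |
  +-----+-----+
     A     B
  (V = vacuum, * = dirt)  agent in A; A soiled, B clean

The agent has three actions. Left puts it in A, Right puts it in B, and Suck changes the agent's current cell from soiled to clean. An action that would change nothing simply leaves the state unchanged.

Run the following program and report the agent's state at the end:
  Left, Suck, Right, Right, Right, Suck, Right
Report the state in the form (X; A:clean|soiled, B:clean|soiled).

t=1 Left ⇒ (A; A:soiled, B:clean)
t=2 Suck ⇒ (A; A:clean, B:clean)
t=3 Right ⇒ (B; A:clean, B:clean)
t=4 Right ⇒ (B; A:clean, B:clean)
t=5 Right ⇒ (B; A:clean, B:clean)
t=6 Suck ⇒ (B; A:clean, B:clean)
t=7 Right ⇒ (B; A:clean, B:clean)

(B; A:clean, B:clean)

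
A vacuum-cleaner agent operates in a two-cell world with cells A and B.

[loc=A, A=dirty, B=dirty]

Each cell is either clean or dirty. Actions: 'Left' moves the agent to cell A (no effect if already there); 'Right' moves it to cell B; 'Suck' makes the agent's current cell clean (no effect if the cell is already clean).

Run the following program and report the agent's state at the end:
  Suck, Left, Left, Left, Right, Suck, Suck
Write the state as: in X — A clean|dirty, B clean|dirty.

1) do Suck; now in A — A clean, B dirty
2) do Left; now in A — A clean, B dirty
3) do Left; now in A — A clean, B dirty
4) do Left; now in A — A clean, B dirty
5) do Right; now in B — A clean, B dirty
6) do Suck; now in B — A clean, B clean
7) do Suck; now in B — A clean, B clean

in B — A clean, B clean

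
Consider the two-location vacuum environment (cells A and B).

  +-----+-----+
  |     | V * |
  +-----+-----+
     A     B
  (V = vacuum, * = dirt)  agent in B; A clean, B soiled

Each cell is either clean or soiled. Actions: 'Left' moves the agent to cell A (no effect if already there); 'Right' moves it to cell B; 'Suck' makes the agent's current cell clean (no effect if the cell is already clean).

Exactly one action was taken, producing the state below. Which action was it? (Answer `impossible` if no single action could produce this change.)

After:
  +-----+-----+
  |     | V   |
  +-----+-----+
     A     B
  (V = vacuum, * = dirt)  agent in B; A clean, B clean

try  Left: (A; A:clean, B:soiled)
try Right: (B; A:clean, B:soiled)
try  Suck: (B; A:clean, B:clean)  ← match

Suck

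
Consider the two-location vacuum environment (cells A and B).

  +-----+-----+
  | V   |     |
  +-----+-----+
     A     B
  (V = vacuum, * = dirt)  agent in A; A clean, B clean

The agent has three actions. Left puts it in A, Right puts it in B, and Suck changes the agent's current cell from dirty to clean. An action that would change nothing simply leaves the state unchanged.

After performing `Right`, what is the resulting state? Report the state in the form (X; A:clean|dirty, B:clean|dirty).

(B; A:clean, B:clean)

start: (A; A:clean, B:clean)
1) do Right; now (B; A:clean, B:clean)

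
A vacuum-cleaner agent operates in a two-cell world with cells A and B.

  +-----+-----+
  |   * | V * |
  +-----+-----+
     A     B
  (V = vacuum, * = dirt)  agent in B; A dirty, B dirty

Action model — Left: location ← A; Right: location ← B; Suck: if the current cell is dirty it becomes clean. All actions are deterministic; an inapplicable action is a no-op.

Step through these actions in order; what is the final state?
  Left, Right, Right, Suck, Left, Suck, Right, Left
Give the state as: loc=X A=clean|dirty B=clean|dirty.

[1] after Left: loc=A A=dirty B=dirty
[2] after Right: loc=B A=dirty B=dirty
[3] after Right: loc=B A=dirty B=dirty
[4] after Suck: loc=B A=dirty B=clean
[5] after Left: loc=A A=dirty B=clean
[6] after Suck: loc=A A=clean B=clean
[7] after Right: loc=B A=clean B=clean
[8] after Left: loc=A A=clean B=clean

loc=A A=clean B=clean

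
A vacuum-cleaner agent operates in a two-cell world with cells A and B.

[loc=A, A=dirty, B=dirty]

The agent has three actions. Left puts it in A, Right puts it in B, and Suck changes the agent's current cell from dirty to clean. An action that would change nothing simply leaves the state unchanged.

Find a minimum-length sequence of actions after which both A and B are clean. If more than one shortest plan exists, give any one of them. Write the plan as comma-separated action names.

Suck (#1): <A|clean|dirty>
Right (#2): <B|clean|dirty>
Suck (#3): <B|clean|clean>
min 3: Suck A + move + Suck B

Suck, Right, Suck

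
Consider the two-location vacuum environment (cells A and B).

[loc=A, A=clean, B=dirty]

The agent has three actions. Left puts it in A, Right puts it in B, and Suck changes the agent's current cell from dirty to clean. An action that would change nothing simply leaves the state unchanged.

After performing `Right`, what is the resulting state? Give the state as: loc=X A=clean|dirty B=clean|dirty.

start: loc=A A=clean B=dirty
t=1 Right ⇒ loc=B A=clean B=dirty

loc=B A=clean B=dirty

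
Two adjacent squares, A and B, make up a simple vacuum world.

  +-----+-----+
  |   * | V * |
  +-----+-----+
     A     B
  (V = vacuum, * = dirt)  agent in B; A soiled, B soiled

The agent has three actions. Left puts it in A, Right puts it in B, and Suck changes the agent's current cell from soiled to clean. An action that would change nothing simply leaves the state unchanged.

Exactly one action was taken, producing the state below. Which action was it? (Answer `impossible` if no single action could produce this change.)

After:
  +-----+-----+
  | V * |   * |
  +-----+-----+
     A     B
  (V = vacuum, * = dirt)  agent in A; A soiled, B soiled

Left

try  Left: <A|soiled|soiled>  ← match
try Right: <B|soiled|soiled>
try  Suck: <B|soiled|clean>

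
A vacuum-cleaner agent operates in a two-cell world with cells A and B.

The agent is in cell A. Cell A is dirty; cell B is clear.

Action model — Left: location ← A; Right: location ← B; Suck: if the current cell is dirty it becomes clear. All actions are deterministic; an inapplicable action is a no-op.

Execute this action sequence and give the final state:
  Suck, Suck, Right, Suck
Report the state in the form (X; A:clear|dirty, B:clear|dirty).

(B; A:clear, B:clear)

[1] after Suck: (A; A:clear, B:clear)
[2] after Suck: (A; A:clear, B:clear)
[3] after Right: (B; A:clear, B:clear)
[4] after Suck: (B; A:clear, B:clear)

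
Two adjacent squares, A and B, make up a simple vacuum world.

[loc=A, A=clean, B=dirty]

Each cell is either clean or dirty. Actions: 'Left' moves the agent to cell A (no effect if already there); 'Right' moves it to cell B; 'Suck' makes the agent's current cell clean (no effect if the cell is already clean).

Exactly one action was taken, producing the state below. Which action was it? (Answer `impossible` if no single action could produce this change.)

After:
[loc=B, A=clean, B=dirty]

Right

try  Left: loc=A A=clean B=dirty
try Right: loc=B A=clean B=dirty  ← match
try  Suck: loc=A A=clean B=dirty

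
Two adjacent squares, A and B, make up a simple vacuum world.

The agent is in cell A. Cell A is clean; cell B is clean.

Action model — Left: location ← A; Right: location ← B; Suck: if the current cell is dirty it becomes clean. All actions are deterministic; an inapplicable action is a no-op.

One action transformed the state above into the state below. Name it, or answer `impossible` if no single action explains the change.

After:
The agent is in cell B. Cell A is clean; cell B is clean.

Right

try  Left: <A|clean|clean>
try Right: <B|clean|clean>  ← match
try  Suck: <A|clean|clean>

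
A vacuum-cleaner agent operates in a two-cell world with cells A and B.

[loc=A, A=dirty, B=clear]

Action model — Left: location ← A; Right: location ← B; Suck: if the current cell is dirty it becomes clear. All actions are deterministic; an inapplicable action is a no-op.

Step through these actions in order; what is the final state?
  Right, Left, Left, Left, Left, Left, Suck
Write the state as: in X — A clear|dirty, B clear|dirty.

[1] after Right: in B — A dirty, B clear
[2] after Left: in A — A dirty, B clear
[3] after Left: in A — A dirty, B clear
[4] after Left: in A — A dirty, B clear
[5] after Left: in A — A dirty, B clear
[6] after Left: in A — A dirty, B clear
[7] after Suck: in A — A clear, B clear

in A — A clear, B clear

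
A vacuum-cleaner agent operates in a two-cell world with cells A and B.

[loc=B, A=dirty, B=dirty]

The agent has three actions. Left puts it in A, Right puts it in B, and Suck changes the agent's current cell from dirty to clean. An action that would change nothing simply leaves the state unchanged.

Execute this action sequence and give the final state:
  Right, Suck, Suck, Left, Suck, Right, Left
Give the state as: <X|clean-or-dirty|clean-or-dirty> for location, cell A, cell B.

<A|clean|clean>

1) do Right; now <B|dirty|dirty>
2) do Suck; now <B|dirty|clean>
3) do Suck; now <B|dirty|clean>
4) do Left; now <A|dirty|clean>
5) do Suck; now <A|clean|clean>
6) do Right; now <B|clean|clean>
7) do Left; now <A|clean|clean>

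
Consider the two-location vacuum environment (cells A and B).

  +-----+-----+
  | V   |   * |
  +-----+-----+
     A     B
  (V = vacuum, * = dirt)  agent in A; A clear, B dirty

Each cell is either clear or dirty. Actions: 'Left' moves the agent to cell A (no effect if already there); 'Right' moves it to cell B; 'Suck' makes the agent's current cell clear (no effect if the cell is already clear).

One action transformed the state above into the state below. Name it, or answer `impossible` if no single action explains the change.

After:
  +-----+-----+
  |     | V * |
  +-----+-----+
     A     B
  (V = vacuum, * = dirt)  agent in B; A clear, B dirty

try  Left: <A|clear|dirty>
try Right: <B|clear|dirty>  ← match
try  Suck: <A|clear|dirty>

Right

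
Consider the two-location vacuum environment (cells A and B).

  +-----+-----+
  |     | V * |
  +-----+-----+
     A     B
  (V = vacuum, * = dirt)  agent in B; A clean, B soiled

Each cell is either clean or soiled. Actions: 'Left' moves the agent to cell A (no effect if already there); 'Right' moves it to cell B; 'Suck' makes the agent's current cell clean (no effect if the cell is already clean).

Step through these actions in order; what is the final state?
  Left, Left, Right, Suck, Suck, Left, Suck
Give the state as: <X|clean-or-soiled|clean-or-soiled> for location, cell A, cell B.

<A|clean|clean>

[1] after Left: <A|clean|soiled>
[2] after Left: <A|clean|soiled>
[3] after Right: <B|clean|soiled>
[4] after Suck: <B|clean|clean>
[5] after Suck: <B|clean|clean>
[6] after Left: <A|clean|clean>
[7] after Suck: <A|clean|clean>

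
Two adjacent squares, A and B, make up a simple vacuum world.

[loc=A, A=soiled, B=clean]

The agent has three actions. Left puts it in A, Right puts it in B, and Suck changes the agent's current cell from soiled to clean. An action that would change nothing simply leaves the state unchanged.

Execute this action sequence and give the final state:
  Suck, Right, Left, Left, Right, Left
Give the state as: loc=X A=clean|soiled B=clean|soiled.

loc=A A=clean B=clean

1. Suck → loc=A A=clean B=clean
2. Right → loc=B A=clean B=clean
3. Left → loc=A A=clean B=clean
4. Left → loc=A A=clean B=clean
5. Right → loc=B A=clean B=clean
6. Left → loc=A A=clean B=clean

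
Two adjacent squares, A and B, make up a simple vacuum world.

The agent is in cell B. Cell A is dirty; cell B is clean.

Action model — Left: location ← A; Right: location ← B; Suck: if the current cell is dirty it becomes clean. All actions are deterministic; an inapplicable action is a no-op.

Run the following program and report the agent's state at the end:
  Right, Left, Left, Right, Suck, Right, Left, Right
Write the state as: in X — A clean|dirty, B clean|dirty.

in B — A dirty, B clean

[1] after Right: in B — A dirty, B clean
[2] after Left: in A — A dirty, B clean
[3] after Left: in A — A dirty, B clean
[4] after Right: in B — A dirty, B clean
[5] after Suck: in B — A dirty, B clean
[6] after Right: in B — A dirty, B clean
[7] after Left: in A — A dirty, B clean
[8] after Right: in B — A dirty, B clean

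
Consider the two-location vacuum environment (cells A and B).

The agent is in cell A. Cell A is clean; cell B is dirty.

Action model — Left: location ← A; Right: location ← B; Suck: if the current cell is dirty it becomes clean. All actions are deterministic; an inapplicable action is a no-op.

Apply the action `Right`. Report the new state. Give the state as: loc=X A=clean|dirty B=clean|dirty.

loc=B A=clean B=dirty

start: loc=A A=clean B=dirty
1. Right → loc=B A=clean B=dirty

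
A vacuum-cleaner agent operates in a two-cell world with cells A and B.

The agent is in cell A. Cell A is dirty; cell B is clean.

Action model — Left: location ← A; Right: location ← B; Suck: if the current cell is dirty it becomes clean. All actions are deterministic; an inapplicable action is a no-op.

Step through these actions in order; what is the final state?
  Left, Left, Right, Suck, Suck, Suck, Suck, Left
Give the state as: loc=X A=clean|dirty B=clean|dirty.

t=1 Left ⇒ loc=A A=dirty B=clean
t=2 Left ⇒ loc=A A=dirty B=clean
t=3 Right ⇒ loc=B A=dirty B=clean
t=4 Suck ⇒ loc=B A=dirty B=clean
t=5 Suck ⇒ loc=B A=dirty B=clean
t=6 Suck ⇒ loc=B A=dirty B=clean
t=7 Suck ⇒ loc=B A=dirty B=clean
t=8 Left ⇒ loc=A A=dirty B=clean

loc=A A=dirty B=clean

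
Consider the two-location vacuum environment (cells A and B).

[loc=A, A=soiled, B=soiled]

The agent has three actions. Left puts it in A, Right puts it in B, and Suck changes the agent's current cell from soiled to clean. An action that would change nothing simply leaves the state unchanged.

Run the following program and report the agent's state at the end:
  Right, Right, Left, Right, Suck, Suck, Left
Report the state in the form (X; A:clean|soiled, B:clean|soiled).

(A; A:soiled, B:clean)

t=1 Right ⇒ (B; A:soiled, B:soiled)
t=2 Right ⇒ (B; A:soiled, B:soiled)
t=3 Left ⇒ (A; A:soiled, B:soiled)
t=4 Right ⇒ (B; A:soiled, B:soiled)
t=5 Suck ⇒ (B; A:soiled, B:clean)
t=6 Suck ⇒ (B; A:soiled, B:clean)
t=7 Left ⇒ (A; A:soiled, B:clean)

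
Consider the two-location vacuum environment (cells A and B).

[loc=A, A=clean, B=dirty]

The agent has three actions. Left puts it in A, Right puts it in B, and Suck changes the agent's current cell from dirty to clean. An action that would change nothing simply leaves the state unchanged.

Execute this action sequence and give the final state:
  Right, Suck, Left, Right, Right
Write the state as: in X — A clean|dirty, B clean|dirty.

[1] after Right: in B — A clean, B dirty
[2] after Suck: in B — A clean, B clean
[3] after Left: in A — A clean, B clean
[4] after Right: in B — A clean, B clean
[5] after Right: in B — A clean, B clean

in B — A clean, B clean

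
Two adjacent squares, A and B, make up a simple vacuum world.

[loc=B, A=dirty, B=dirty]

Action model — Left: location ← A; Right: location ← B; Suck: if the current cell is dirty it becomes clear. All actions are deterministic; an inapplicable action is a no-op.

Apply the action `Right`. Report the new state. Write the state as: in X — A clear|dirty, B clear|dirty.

in B — A dirty, B dirty

start: in B — A dirty, B dirty
Right (#1): in B — A dirty, B dirty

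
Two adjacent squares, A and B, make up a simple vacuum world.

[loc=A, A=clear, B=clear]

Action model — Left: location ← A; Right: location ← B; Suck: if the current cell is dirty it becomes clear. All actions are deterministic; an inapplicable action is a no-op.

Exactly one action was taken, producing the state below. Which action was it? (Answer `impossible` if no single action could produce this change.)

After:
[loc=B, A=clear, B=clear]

Right

try  Left: <A|clear|clear>
try Right: <B|clear|clear>  ← match
try  Suck: <A|clear|clear>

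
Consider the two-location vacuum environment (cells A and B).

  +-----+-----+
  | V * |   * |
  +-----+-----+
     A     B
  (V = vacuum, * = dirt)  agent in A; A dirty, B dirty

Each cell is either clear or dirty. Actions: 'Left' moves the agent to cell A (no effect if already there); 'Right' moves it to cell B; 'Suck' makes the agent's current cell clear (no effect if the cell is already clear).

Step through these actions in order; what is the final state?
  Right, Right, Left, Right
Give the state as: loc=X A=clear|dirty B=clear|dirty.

1. Right → loc=B A=dirty B=dirty
2. Right → loc=B A=dirty B=dirty
3. Left → loc=A A=dirty B=dirty
4. Right → loc=B A=dirty B=dirty

loc=B A=dirty B=dirty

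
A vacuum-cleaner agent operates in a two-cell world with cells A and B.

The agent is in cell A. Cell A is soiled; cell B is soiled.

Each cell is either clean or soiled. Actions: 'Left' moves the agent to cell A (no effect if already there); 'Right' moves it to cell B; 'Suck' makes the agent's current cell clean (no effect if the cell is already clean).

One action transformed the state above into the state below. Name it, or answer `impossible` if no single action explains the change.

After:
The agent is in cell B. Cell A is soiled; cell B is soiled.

try  Left: in A — A soiled, B soiled
try Right: in B — A soiled, B soiled  ← match
try  Suck: in A — A clean, B soiled

Right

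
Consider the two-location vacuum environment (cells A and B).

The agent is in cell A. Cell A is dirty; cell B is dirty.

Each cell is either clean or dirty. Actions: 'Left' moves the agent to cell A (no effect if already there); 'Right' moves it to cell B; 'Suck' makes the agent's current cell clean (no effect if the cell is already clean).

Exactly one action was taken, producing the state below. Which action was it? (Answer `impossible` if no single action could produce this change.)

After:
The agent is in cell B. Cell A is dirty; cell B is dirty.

try  Left: (A; A:dirty, B:dirty)
try Right: (B; A:dirty, B:dirty)  ← match
try  Suck: (A; A:clean, B:dirty)

Right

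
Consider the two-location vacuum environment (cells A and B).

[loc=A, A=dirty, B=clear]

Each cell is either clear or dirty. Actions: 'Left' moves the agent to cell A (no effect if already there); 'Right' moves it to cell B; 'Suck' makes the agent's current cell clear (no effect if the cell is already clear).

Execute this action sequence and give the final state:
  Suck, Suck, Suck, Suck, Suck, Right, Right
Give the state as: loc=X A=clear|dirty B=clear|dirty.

loc=B A=clear B=clear

step 1/7 (Suck): loc=A A=clear B=clear
step 2/7 (Suck): loc=A A=clear B=clear
step 3/7 (Suck): loc=A A=clear B=clear
step 4/7 (Suck): loc=A A=clear B=clear
step 5/7 (Suck): loc=A A=clear B=clear
step 6/7 (Right): loc=B A=clear B=clear
step 7/7 (Right): loc=B A=clear B=clear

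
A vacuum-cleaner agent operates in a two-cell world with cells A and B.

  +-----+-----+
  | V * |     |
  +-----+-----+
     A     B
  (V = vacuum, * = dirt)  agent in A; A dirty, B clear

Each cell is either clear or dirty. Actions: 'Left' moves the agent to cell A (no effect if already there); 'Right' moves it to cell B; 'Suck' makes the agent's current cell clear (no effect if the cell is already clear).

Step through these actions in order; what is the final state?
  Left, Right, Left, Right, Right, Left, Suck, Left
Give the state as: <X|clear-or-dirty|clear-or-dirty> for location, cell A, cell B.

t=1 Left ⇒ <A|dirty|clear>
t=2 Right ⇒ <B|dirty|clear>
t=3 Left ⇒ <A|dirty|clear>
t=4 Right ⇒ <B|dirty|clear>
t=5 Right ⇒ <B|dirty|clear>
t=6 Left ⇒ <A|dirty|clear>
t=7 Suck ⇒ <A|clear|clear>
t=8 Left ⇒ <A|clear|clear>

<A|clear|clear>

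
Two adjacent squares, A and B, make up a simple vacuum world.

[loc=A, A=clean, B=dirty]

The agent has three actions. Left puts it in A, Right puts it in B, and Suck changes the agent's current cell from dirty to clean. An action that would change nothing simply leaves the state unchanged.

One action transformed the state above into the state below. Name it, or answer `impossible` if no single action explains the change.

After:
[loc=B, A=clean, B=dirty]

Right

try  Left: in A — A clean, B dirty
try Right: in B — A clean, B dirty  ← match
try  Suck: in A — A clean, B dirty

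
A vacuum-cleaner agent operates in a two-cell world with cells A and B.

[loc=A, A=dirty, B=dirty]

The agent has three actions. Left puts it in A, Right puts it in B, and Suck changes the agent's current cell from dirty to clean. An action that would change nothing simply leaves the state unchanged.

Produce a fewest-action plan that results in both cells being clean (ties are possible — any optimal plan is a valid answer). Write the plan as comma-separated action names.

Suck, Right, Suck

Suck (#1): <A|clean|dirty>
Right (#2): <B|clean|dirty>
Suck (#3): <B|clean|clean>
min 3: Suck A + move + Suck B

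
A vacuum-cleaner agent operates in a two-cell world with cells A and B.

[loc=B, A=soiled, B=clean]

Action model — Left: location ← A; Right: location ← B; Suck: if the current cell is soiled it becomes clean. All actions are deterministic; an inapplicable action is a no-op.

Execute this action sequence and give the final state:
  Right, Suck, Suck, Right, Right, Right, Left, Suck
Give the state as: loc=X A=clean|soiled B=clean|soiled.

step 1/8 (Right): loc=B A=soiled B=clean
step 2/8 (Suck): loc=B A=soiled B=clean
step 3/8 (Suck): loc=B A=soiled B=clean
step 4/8 (Right): loc=B A=soiled B=clean
step 5/8 (Right): loc=B A=soiled B=clean
step 6/8 (Right): loc=B A=soiled B=clean
step 7/8 (Left): loc=A A=soiled B=clean
step 8/8 (Suck): loc=A A=clean B=clean

loc=A A=clean B=clean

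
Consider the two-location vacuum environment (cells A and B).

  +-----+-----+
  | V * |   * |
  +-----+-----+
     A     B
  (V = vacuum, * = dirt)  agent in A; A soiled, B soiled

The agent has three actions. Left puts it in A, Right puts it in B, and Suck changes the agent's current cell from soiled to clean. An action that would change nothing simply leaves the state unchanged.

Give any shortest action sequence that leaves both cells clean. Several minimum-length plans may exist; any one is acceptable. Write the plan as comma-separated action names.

[1] after Suck: (A; A:clean, B:soiled)
[2] after Right: (B; A:clean, B:soiled)
[3] after Suck: (B; A:clean, B:clean)
min 3: Suck A + move + Suck B

Suck, Right, Suck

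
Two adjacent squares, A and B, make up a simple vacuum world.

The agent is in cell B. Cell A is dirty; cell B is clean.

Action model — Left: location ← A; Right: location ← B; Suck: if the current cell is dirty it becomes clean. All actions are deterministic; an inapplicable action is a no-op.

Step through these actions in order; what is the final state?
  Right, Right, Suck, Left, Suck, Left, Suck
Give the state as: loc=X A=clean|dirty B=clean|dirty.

step 1/7 (Right): loc=B A=dirty B=clean
step 2/7 (Right): loc=B A=dirty B=clean
step 3/7 (Suck): loc=B A=dirty B=clean
step 4/7 (Left): loc=A A=dirty B=clean
step 5/7 (Suck): loc=A A=clean B=clean
step 6/7 (Left): loc=A A=clean B=clean
step 7/7 (Suck): loc=A A=clean B=clean

loc=A A=clean B=clean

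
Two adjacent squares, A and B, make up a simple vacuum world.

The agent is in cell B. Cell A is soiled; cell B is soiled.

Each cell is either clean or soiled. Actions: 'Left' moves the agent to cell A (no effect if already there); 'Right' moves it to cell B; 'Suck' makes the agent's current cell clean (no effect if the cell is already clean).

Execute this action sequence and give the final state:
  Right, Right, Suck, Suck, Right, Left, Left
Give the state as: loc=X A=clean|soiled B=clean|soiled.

loc=A A=soiled B=clean

t=1 Right ⇒ loc=B A=soiled B=soiled
t=2 Right ⇒ loc=B A=soiled B=soiled
t=3 Suck ⇒ loc=B A=soiled B=clean
t=4 Suck ⇒ loc=B A=soiled B=clean
t=5 Right ⇒ loc=B A=soiled B=clean
t=6 Left ⇒ loc=A A=soiled B=clean
t=7 Left ⇒ loc=A A=soiled B=clean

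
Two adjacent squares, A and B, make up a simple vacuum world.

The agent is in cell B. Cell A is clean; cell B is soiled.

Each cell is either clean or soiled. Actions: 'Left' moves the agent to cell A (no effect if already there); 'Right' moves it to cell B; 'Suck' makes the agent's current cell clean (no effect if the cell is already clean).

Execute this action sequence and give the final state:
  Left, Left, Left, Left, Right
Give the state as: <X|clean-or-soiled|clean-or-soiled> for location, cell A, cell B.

<B|clean|soiled>

[1] after Left: <A|clean|soiled>
[2] after Left: <A|clean|soiled>
[3] after Left: <A|clean|soiled>
[4] after Left: <A|clean|soiled>
[5] after Right: <B|clean|soiled>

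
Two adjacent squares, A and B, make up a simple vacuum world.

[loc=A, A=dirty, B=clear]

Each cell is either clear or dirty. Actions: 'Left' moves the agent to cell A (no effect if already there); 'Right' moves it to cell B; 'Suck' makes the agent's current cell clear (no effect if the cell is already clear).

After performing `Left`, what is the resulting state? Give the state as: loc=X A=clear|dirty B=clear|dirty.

loc=A A=dirty B=clear

start: loc=A A=dirty B=clear
Left (#1): loc=A A=dirty B=clear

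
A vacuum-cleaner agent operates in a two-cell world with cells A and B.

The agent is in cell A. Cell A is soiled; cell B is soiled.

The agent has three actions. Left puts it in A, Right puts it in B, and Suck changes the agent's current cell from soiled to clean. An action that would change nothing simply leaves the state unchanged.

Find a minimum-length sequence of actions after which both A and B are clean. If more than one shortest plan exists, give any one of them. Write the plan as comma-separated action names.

t=1 Suck ⇒ (A; A:clean, B:soiled)
t=2 Right ⇒ (B; A:clean, B:soiled)
t=3 Suck ⇒ (B; A:clean, B:clean)
min 3: Suck A + move + Suck B

Suck, Right, Suck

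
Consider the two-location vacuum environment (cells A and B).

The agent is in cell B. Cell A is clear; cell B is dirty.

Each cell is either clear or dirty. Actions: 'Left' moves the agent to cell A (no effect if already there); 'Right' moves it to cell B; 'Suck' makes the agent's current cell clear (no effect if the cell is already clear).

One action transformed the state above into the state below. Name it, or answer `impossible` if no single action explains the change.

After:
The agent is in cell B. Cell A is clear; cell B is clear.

Suck

try  Left: (A; A:clear, B:dirty)
try Right: (B; A:clear, B:dirty)
try  Suck: (B; A:clear, B:clear)  ← match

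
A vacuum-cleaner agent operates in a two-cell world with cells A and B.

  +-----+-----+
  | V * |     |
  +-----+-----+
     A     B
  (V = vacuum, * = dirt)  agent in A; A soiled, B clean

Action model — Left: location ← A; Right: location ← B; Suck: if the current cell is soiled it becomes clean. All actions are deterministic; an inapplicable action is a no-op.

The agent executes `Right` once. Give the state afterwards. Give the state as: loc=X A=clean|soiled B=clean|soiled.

start: loc=A A=soiled B=clean
[1] after Right: loc=B A=soiled B=clean

loc=B A=soiled B=clean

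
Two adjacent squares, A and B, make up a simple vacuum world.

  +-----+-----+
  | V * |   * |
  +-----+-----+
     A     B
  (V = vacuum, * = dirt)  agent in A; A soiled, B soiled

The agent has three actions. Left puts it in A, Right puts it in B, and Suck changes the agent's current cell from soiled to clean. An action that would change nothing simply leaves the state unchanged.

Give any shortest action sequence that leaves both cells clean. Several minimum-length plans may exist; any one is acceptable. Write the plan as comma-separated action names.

Suck, Right, Suck

t=1 Suck ⇒ (A; A:clean, B:soiled)
t=2 Right ⇒ (B; A:clean, B:soiled)
t=3 Suck ⇒ (B; A:clean, B:clean)
min 3: Suck A + move + Suck B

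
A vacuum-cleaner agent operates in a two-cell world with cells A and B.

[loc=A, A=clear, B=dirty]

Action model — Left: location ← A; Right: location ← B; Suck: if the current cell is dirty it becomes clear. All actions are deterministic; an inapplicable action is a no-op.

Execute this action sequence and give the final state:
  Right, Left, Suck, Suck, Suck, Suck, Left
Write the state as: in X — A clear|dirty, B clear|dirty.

in A — A clear, B dirty

1) do Right; now in B — A clear, B dirty
2) do Left; now in A — A clear, B dirty
3) do Suck; now in A — A clear, B dirty
4) do Suck; now in A — A clear, B dirty
5) do Suck; now in A — A clear, B dirty
6) do Suck; now in A — A clear, B dirty
7) do Left; now in A — A clear, B dirty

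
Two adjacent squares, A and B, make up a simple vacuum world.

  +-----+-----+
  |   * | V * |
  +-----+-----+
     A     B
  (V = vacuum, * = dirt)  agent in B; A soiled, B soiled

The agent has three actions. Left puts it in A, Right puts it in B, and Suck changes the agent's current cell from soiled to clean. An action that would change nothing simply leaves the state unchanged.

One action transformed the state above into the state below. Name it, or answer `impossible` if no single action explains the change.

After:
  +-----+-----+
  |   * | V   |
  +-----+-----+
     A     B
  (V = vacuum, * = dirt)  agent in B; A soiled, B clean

try  Left: loc=A A=soiled B=soiled
try Right: loc=B A=soiled B=soiled
try  Suck: loc=B A=soiled B=clean  ← match

Suck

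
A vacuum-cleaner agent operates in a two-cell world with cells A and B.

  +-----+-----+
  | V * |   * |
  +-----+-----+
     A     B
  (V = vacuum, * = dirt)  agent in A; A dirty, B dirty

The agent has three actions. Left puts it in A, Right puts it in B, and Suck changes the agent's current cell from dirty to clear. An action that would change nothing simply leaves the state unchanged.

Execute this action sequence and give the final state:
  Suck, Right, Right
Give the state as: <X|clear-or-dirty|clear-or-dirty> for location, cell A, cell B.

<B|clear|dirty>

t=1 Suck ⇒ <A|clear|dirty>
t=2 Right ⇒ <B|clear|dirty>
t=3 Right ⇒ <B|clear|dirty>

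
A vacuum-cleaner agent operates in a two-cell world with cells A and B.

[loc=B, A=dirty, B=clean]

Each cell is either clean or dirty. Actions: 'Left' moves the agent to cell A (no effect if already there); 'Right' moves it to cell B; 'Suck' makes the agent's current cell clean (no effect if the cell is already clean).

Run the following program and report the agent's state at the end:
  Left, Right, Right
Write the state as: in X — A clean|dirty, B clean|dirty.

1) do Left; now in A — A dirty, B clean
2) do Right; now in B — A dirty, B clean
3) do Right; now in B — A dirty, B clean

in B — A dirty, B clean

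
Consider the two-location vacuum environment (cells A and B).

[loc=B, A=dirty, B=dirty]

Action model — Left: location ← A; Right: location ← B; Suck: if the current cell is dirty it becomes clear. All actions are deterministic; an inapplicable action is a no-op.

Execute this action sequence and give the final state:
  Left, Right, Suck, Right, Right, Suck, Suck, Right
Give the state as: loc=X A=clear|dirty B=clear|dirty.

loc=B A=dirty B=clear

[1] after Left: loc=A A=dirty B=dirty
[2] after Right: loc=B A=dirty B=dirty
[3] after Suck: loc=B A=dirty B=clear
[4] after Right: loc=B A=dirty B=clear
[5] after Right: loc=B A=dirty B=clear
[6] after Suck: loc=B A=dirty B=clear
[7] after Suck: loc=B A=dirty B=clear
[8] after Right: loc=B A=dirty B=clear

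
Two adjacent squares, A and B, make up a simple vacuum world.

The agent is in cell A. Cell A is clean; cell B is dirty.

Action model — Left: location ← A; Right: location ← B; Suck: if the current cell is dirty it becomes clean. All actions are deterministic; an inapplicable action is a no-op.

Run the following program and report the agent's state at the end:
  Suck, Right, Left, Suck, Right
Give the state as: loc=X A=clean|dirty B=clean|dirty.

loc=B A=clean B=dirty

Suck (#1): loc=A A=clean B=dirty
Right (#2): loc=B A=clean B=dirty
Left (#3): loc=A A=clean B=dirty
Suck (#4): loc=A A=clean B=dirty
Right (#5): loc=B A=clean B=dirty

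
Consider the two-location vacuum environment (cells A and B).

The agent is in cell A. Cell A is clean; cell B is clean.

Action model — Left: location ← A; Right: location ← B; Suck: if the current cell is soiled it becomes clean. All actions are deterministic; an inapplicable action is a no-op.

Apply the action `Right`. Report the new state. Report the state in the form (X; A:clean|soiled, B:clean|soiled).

start: (A; A:clean, B:clean)
1) do Right; now (B; A:clean, B:clean)

(B; A:clean, B:clean)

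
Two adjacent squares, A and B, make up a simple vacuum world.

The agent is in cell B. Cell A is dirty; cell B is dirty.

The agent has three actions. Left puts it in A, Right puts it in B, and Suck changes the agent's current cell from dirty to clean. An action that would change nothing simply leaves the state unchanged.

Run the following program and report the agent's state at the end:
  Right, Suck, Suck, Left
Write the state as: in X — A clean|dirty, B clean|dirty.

step 1/4 (Right): in B — A dirty, B dirty
step 2/4 (Suck): in B — A dirty, B clean
step 3/4 (Suck): in B — A dirty, B clean
step 4/4 (Left): in A — A dirty, B clean

in A — A dirty, B clean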